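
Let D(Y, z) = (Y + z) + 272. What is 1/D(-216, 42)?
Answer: 1/98 ≈ 0.010204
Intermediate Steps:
D(Y, z) = 272 + Y + z
1/D(-216, 42) = 1/(272 - 216 + 42) = 1/98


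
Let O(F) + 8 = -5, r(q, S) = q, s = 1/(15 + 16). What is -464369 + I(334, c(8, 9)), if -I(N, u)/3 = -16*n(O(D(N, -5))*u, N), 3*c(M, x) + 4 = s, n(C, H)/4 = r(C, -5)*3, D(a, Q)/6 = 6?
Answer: -14088431/31 ≈ -4.5447e+5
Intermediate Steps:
D(a, Q) = 36 (D(a, Q) = 6*6 = 36)
s = 1/31 ≈ 0.032258
O(F) = -13 (O(F) = -8 - 5 = -13)
n(C, H) = 12*C (n(C, H) = 4*(C*3) = 4*(3*C) = 12*C)
c(M, x) = -41/31 (c(M, x) = -4/3 + (1/3)*(1/31) = -4/3 + 1/93 = -41/31)
I(N, u) = -7488*u (I(N, u) = -(-48)*12*(-13*u) = -(-48)*(-156*u) = -7488*u)
-464369 + I(334, c(8, 9)) = -464369 - 7488*(-41/31) = -464369 + 307008/31 = -14088431/31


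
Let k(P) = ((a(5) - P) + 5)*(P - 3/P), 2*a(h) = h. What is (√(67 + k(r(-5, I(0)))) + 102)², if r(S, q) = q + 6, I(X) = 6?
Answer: (408 + √226)²/16 ≈ 11185.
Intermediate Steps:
a(h) = h/2
r(S, q) = 6 + q
k(P) = (15/2 - P)*(P - 3/P) (k(P) = (((½)*5 - P) + 5)*(P - 3/P) = ((5/2 - P) + 5)*(P - 3/P) = (15/2 - P)*(P - 3/P))
(√(67 + k(r(-5, I(0)))) + 102)² = (√(67 + (3 - (6 + 6)² - 45/(2*(6 + 6)) + 15*(6 + 6)/2)) + 102)² = (√(67 + (3 - 1*12² - 45/2/12 + (15/2)*12)) + 102)² = (√(67 + (3 - 1*144 - 45/2*1/12 + 90)) + 102)² = (√(67 + (3 - 144 - 15/8 + 90)) + 102)² = (√(67 - 423/8) + 102)² = (√(113/8) + 102)² = (√226/4 + 102)² = (102 + √226/4)²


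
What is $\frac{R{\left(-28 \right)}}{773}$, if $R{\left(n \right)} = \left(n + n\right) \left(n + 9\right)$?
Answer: $\frac{1064}{773} \approx 1.3765$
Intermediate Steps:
$R{\left(n \right)} = 2 n \left(9 + n\right)$
$\frac{R{\left(-28 \right)}}{773} = \frac{2 \left(-28\right) \left(9 - 28\right)}{773} = 2 \left(-28\right) \left(-19\right) \frac{1}{773} = 1064 \cdot \frac{1}{773} = \frac{1064}{773}$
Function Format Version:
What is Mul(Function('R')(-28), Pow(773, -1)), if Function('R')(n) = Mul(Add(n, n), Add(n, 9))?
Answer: Rational(1064, 773) ≈ 1.3765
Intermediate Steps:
Function('R')(n) = Mul(2, n, Add(9, n)) (Function('R')(n) = Mul(Mul(2, n), Add(9, n)) = Mul(2, n, Add(9, n)))
Mul(Function('R')(-28), Pow(773, -1)) = Mul(Mul(2, -28, Add(9, -28)), Pow(773, -1)) = Mul(Mul(2, -28, -19), Rational(1, 773)) = Mul(1064, Rational(1, 773)) = Rational(1064, 773)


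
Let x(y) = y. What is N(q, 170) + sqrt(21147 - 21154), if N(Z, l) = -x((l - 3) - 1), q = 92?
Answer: -166 + I*sqrt(7) ≈ -166.0 + 2.6458*I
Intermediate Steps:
N(Z, l) = 4 - l (N(Z, l) = -((l - 3) - 1) = -((-3 + l) - 1) = -(-4 + l) = 4 - l)
N(q, 170) + sqrt(21147 - 21154) = (4 - 1*170) + sqrt(21147 - 21154) = (4 - 170) + sqrt(-7) = -166 + I*sqrt(7)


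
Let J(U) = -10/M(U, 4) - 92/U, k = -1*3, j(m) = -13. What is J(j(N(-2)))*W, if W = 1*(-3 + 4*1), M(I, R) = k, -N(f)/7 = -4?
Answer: 406/39 ≈ 10.410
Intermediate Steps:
N(f) = 28 (N(f) = -7*(-4) = 28)
k = -3
M(I, R) = -3
J(U) = 10/3 - 92/U (J(U) = -10/(-3) - 92/U = -10*(-1/3) - 92/U = 10/3 - 92/U)
W = 1 (W = 1*(-3 + 4) = 1*1 = 1)
J(j(N(-2)))*W = (10/3 - 92/(-13))*1 = (10/3 - 92*(-1/13))*1 = (10/3 + 92/13)*1 = (406/39)*1 = 406/39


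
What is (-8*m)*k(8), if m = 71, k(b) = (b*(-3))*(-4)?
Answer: -54528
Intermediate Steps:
k(b) = 12*b (k(b) = -3*b*(-4) = 12*b)
(-8*m)*k(8) = (-8*71)*(12*8) = -568*96 = -54528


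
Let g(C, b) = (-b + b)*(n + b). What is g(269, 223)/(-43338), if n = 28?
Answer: 0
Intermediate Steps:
g(C, b) = 0 (g(C, b) = (-b + b)*(28 + b) = 0*(28 + b) = 0)
g(269, 223)/(-43338) = 0/(-43338) = 0*(-1/43338) = 0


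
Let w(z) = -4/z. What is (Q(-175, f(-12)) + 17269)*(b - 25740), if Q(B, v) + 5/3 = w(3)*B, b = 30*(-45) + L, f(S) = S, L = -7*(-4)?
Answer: -1420809124/3 ≈ -4.7360e+8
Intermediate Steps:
L = 28
b = -1322 (b = 30*(-45) + 28 = -1350 + 28 = -1322)
Q(B, v) = -5/3 - 4*B/3 (Q(B, v) = -5/3 + (-4/3)*B = -5/3 + (-4*⅓)*B = -5/3 - 4*B/3)
(Q(-175, f(-12)) + 17269)*(b - 25740) = ((-5/3 - 4/3*(-175)) + 17269)*(-1322 - 25740) = ((-5/3 + 700/3) + 17269)*(-27062) = (695/3 + 17269)*(-27062) = (52502/3)*(-27062) = -1420809124/3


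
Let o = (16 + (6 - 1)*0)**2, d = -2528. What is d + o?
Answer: -2272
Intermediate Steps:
o = 256 (o = (16 + 5*0)**2 = (16 + 0)**2 = 16**2 = 256)
d + o = -2528 + 256 = -2272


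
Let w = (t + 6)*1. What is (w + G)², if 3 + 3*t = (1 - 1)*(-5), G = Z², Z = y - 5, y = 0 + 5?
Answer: 25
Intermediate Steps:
y = 5
Z = 0 (Z = 5 - 5 = 0)
G = 0 (G = 0² = 0)
t = -1 (t = -1 + ((1 - 1)*(-5))/3 = -1 + (0*(-5))/3 = -1 + (⅓)*0 = -1 + 0 = -1)
w = 5 (w = (-1 + 6)*1 = 5*1 = 5)
(w + G)² = (5 + 0)² = 5² = 25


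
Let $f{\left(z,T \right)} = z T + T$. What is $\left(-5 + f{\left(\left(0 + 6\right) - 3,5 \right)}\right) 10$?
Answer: $150$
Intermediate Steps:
$f{\left(z,T \right)} = T + T z$ ($f{\left(z,T \right)} = T z + T = T + T z$)
$\left(-5 + f{\left(\left(0 + 6\right) - 3,5 \right)}\right) 10 = \left(-5 + 5 \left(1 + \left(\left(0 + 6\right) - 3\right)\right)\right) 10 = \left(-5 + 5 \left(1 + \left(6 - 3\right)\right)\right) 10 = \left(-5 + 5 \left(1 + 3\right)\right) 10 = \left(-5 + 5 \cdot 4\right) 10 = \left(-5 + 20\right) 10 = 15 \cdot 10 = 150$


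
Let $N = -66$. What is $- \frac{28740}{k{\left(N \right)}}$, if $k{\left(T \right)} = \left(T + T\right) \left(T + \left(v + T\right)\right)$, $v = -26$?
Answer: $- \frac{2395}{1738} \approx -1.378$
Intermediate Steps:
$k{\left(T \right)} = 2 T \left(-26 + 2 T\right)$ ($k{\left(T \right)} = \left(T + T\right) \left(T + \left(-26 + T\right)\right) = 2 T \left(-26 + 2 T\right)$)
$- \frac{28740}{k{\left(N \right)}} = - \frac{28740}{4 \left(-66\right) \left(-13 - 66\right)} = - \frac{28740}{4 \left(-66\right) \left(-79\right)} = - \frac{28740}{20856} = \left(-28740\right) \frac{1}{20856} = - \frac{2395}{1738}$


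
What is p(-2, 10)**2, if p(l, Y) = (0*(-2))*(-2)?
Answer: 0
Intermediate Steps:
p(l, Y) = 0 (p(l, Y) = 0*(-2) = 0)
p(-2, 10)**2 = 0**2 = 0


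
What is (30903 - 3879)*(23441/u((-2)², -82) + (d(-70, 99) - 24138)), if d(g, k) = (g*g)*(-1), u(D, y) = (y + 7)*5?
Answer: -98301520528/125 ≈ -7.8641e+8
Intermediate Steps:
u(D, y) = 35 + 5*y (u(D, y) = (7 + y)*5 = 35 + 5*y)
d(g, k) = -g² (d(g, k) = g²*(-1) = -g²)
(30903 - 3879)*(23441/u((-2)², -82) + (d(-70, 99) - 24138)) = (30903 - 3879)*(23441/(35 + 5*(-82)) + (-1*(-70)² - 24138)) = 27024*(23441/(35 - 410) + (-1*4900 - 24138)) = 27024*(23441/(-375) + (-4900 - 24138)) = 27024*(23441*(-1/375) - 29038) = 27024*(-23441/375 - 29038) = 27024*(-10912691/375) = -98301520528/125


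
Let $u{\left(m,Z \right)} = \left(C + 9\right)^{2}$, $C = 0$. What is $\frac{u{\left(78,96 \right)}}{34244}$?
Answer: $\frac{81}{34244} \approx 0.0023654$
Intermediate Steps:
$u{\left(m,Z \right)} = 81$ ($u{\left(m,Z \right)} = \left(0 + 9\right)^{2} = 9^{2} = 81$)
$\frac{u{\left(78,96 \right)}}{34244} = \frac{81}{34244}$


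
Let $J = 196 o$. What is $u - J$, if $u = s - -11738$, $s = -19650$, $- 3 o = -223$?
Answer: $- \frac{67444}{3} \approx -22481.0$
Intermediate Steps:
$o = \frac{223}{3}$ ($o = \left(- \frac{1}{3}\right) \left(-223\right) = \frac{223}{3} \approx 74.333$)
$J = \frac{43708}{3}$ ($J = 196 \cdot \frac{223}{3} = \frac{43708}{3} \approx 14569.0$)
$u = -7912$ ($u = -19650 - -11738 = -19650 + 11738 = -7912$)
$u - J = -7912 - \frac{43708}{3} = - \frac{67444}{3}$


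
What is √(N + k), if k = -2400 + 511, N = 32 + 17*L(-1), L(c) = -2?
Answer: I*√1891 ≈ 43.486*I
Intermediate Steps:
N = -2 (N = 32 + 17*(-2) = 32 - 34 = -2)
k = -1889
√(N + k) = √(-2 - 1889) = √(-1891) = I*√1891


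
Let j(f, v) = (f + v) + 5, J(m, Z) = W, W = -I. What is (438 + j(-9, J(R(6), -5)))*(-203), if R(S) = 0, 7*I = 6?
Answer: -87928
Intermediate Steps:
I = 6/7 (I = (⅐)*6 = 6/7 ≈ 0.85714)
W = -6/7 (W = -1*6/7 = -6/7 ≈ -0.85714)
J(m, Z) = -6/7
j(f, v) = 5 + f + v
(438 + j(-9, J(R(6), -5)))*(-203) = (438 + (5 - 9 - 6/7))*(-203) = (438 - 34/7)*(-203) = (3032/7)*(-203) = -87928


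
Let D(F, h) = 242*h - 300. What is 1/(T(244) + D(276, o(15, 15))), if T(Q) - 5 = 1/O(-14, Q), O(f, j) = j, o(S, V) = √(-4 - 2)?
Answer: -5854292/8700324755 - 14407712*I*√6/26100974265 ≈ -0.00067288 - 0.0013521*I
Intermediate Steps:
o(S, V) = I*√6 (o(S, V) = √(-6) = I*√6)
D(F, h) = -300 + 242*h
T(Q) = 5 + 1/Q
1/(T(244) + D(276, o(15, 15))) = 1/((5 + 1/244) + (-300 + 242*(I*√6))) = 1/((5 + 1/244) + (-300 + 242*I*√6)) = 1/(1221/244 + (-300 + 242*I*√6)) = 1/(-71979/244 + 242*I*√6)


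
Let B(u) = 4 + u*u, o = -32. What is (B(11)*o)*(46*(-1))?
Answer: 184000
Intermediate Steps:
B(u) = 4 + u**2
(B(11)*o)*(46*(-1)) = ((4 + 11**2)*(-32))*(46*(-1)) = ((4 + 121)*(-32))*(-46) = (125*(-32))*(-46) = -4000*(-46) = 184000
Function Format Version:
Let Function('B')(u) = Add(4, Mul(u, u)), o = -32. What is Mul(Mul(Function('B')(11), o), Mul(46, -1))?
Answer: 184000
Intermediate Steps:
Function('B')(u) = Add(4, Pow(u, 2))
Mul(Mul(Function('B')(11), o), Mul(46, -1)) = Mul(Mul(Add(4, Pow(11, 2)), -32), Mul(46, -1)) = Mul(Mul(Add(4, 121), -32), -46) = Mul(Mul(125, -32), -46) = Mul(-4000, -46) = 184000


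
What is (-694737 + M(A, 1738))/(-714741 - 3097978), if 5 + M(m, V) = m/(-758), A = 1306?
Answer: 263307871/1445020501 ≈ 0.18222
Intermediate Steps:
M(m, V) = -5 - m/758 (M(m, V) = -5 + m/(-758) = -5 + m*(-1/758) = -5 - m/758)
(-694737 + M(A, 1738))/(-714741 - 3097978) = (-694737 + (-5 - 1/758*1306))/(-714741 - 3097978) = (-694737 + (-5 - 653/379))/(-3812719) = (-694737 - 2548/379)*(-1/3812719) = -263307871/379*(-1/3812719) = 263307871/1445020501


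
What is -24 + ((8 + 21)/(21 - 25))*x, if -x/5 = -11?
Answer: -1691/4 ≈ -422.75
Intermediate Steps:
x = 55 (x = -5*(-11) = 55)
-24 + ((8 + 21)/(21 - 25))*x = -24 + ((8 + 21)/(21 - 25))*55 = -24 + (29/(-4))*55 = -24 + (29*(-¼))*55 = -24 - 29/4*55 = -24 - 1595/4 = -1691/4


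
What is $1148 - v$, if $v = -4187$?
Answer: $5335$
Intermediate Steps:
$1148 - v = 1148 - -4187 = 1148 + 4187 = 5335$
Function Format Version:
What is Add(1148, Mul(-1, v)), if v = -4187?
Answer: 5335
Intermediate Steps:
Add(1148, Mul(-1, v)) = Add(1148, Mul(-1, -4187)) = Add(1148, 4187) = 5335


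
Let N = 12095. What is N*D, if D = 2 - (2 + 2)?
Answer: -24190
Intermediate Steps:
D = -2 (D = 2 - 1*4 = 2 - 4 = -2)
N*D = 12095*(-2) = -24190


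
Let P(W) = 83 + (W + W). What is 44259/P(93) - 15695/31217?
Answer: 1377411248/8397373 ≈ 164.03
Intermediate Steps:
P(W) = 83 + 2*W
44259/P(93) - 15695/31217 = 44259/(83 + 2*93) - 15695/31217 = 44259/(83 + 186) - 15695*1/31217 = 44259/269 - 15695/31217 = 1377411248/8397373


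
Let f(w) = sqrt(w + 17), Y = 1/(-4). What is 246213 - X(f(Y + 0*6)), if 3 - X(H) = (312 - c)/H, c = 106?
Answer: 246210 + 412*sqrt(67)/67 ≈ 2.4626e+5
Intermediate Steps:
Y = -1/4 ≈ -0.25000
f(w) = sqrt(17 + w)
X(H) = 3 - 206/H (X(H) = 3 - (312 - 1*106)/H = 3 - (312 - 106)/H = 3 - 206/H)
246213 - X(f(Y + 0*6)) = 246213 - (3 - 206/sqrt(17 + (-1/4 + 0*6))) = 246213 - (3 - 206/sqrt(17 + (-1/4 + 0))) = 246213 - (3 - 206/sqrt(17 - 1/4)) = 246213 - (3 - 206*2*sqrt(67)/67) = 246213 - (3 - 412*sqrt(67)/67) = 246213 + (-3 + 412*sqrt(67)/67) = 246210 + 412*sqrt(67)/67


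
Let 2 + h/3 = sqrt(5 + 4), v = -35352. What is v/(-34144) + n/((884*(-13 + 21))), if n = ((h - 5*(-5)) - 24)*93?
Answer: 2052429/1886456 ≈ 1.0880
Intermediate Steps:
h = 3 (h = -6 + 3*sqrt(5 + 4) = -6 + 3*sqrt(9) = -6 + 3*3 = -6 + 9 = 3)
n = 372 (n = ((3 - 5*(-5)) - 24)*93 = ((3 + 25) - 24)*93 = (28 - 24)*93 = 4*93 = 372)
v/(-34144) + n/((884*(-13 + 21))) = -35352/(-34144) + 372/((884*(-13 + 21))) = -35352*(-1/34144) + 372/((884*8)) = 4419/4268 + 372/7072 = 4419/4268 + 372*(1/7072) = 4419/4268 + 93/1768 = 2052429/1886456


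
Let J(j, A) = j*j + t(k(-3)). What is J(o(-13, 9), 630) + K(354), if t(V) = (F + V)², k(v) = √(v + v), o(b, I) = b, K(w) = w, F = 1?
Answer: 518 + 2*I*√6 ≈ 518.0 + 4.899*I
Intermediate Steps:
k(v) = √2*√v (k(v) = √(2*v) = √2*√v)
t(V) = (1 + V)²
J(j, A) = j² + (1 + I*√6)² (J(j, A) = j*j + (1 + √2*√(-3))² = j² + (1 + √2*(I*√3))² = j² + (1 + I*√6)²)
J(o(-13, 9), 630) + K(354) = ((-13)² + (1 + I*√6)²) + 354 = (169 + (1 + I*√6)²) + 354 = 523 + (1 + I*√6)²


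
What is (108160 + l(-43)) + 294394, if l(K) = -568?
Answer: 401986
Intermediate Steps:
(108160 + l(-43)) + 294394 = (108160 - 568) + 294394 = 107592 + 294394 = 401986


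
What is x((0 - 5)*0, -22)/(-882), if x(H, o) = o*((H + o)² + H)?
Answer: 5324/441 ≈ 12.073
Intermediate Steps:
x(H, o) = o*(H + (H + o)²)
x((0 - 5)*0, -22)/(-882) = -22*((0 - 5)*0 + ((0 - 5)*0 - 22)²)/(-882) = -22*(-5*0 + (-5*0 - 22)²)*(-1/882) = -22*(0 + (0 - 22)²)*(-1/882) = -22*(0 + (-22)²)*(-1/882) = -22*(0 + 484)*(-1/882) = -22*484*(-1/882) = -10648*(-1/882) = 5324/441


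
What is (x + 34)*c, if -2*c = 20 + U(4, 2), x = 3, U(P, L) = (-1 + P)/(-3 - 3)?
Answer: -1443/4 ≈ -360.75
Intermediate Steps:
U(P, L) = ⅙ - P/6 (U(P, L) = (-1 + P)/(-6) = (-1 + P)*(-⅙) = ⅙ - P/6)
c = -39/4 (c = -(20 + (⅙ - ⅙*4))/2 = -(20 + (⅙ - ⅔))/2 = -(20 - ½)/2 = -½*39/2 = -39/4 ≈ -9.7500)
(x + 34)*c = (3 + 34)*(-39/4) = 37*(-39/4) = -1443/4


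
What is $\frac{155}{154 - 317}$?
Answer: $- \frac{155}{163} \approx -0.95092$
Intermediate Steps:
$\frac{155}{154 - 317} = \frac{155}{-163} = 155 \left(- \frac{1}{163}\right) = - \frac{155}{163}$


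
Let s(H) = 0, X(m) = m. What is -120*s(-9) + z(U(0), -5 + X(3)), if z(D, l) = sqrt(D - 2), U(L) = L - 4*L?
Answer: I*sqrt(2) ≈ 1.4142*I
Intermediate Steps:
U(L) = -3*L
z(D, l) = sqrt(-2 + D)
-120*s(-9) + z(U(0), -5 + X(3)) = -120*0 + sqrt(-2 - 3*0) = 0 + sqrt(-2 + 0) = 0 + sqrt(-2) = 0 + I*sqrt(2) = I*sqrt(2)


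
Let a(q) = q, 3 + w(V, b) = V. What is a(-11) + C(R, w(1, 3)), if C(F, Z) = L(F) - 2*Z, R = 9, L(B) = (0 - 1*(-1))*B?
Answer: 2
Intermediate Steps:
L(B) = B (L(B) = (0 + 1)*B = 1*B = B)
w(V, b) = -3 + V
C(F, Z) = F - 2*Z
a(-11) + C(R, w(1, 3)) = -11 + (9 - 2*(-3 + 1)) = -11 + (9 - 2*(-2)) = -11 + (9 + 4) = -11 + 13 = 2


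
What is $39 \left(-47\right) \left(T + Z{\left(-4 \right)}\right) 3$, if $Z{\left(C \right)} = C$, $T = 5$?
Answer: $-5499$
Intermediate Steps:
$39 \left(-47\right) \left(T + Z{\left(-4 \right)}\right) 3 = 39 \left(-47\right) \left(5 - 4\right) 3 = - 1833 \cdot 1 \cdot 3 = \left(-1833\right) 3 = -5499$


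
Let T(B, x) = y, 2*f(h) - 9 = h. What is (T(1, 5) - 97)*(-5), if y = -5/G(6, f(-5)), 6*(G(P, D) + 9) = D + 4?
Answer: 3855/8 ≈ 481.88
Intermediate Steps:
f(h) = 9/2 + h/2
G(P, D) = -25/3 + D/6 (G(P, D) = -9 + (D + 4)/6 = -9 + (4 + D)/6 = -9 + (⅔ + D/6) = -25/3 + D/6)
y = 5/8 (y = -5/(-25/3 + (9/2 + (½)*(-5))/6) = -5/(-25/3 + (9/2 - 5/2)/6) = -5/(-25/3 + (⅙)*2) = -5/(-25/3 + ⅓) = -5/(-8) = -5*(-⅛) = 5/8 ≈ 0.62500)
T(B, x) = 5/8
(T(1, 5) - 97)*(-5) = (5/8 - 97)*(-5) = -771/8*(-5) = 3855/8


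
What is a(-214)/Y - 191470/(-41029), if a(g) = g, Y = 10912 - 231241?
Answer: 42195173836/9039878541 ≈ 4.6677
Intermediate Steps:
Y = -220329
a(-214)/Y - 191470/(-41029) = -214/(-220329) - 191470/(-41029) = -214*(-1/220329) - 191470*(-1/41029) = 214/220329 + 191470/41029 = 42195173836/9039878541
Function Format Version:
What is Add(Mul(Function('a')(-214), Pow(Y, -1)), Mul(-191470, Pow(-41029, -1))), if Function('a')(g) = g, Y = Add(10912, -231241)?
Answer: Rational(42195173836, 9039878541) ≈ 4.6677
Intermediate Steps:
Y = -220329
Add(Mul(Function('a')(-214), Pow(Y, -1)), Mul(-191470, Pow(-41029, -1))) = Add(Mul(-214, Pow(-220329, -1)), Mul(-191470, Pow(-41029, -1))) = Add(Mul(-214, Rational(-1, 220329)), Mul(-191470, Rational(-1, 41029))) = Add(Rational(214, 220329), Rational(191470, 41029)) = Rational(42195173836, 9039878541)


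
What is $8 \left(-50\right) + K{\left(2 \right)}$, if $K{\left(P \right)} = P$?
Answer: $-398$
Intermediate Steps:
$8 \left(-50\right) + K{\left(2 \right)} = 8 \left(-50\right) + 2 = -400 + 2 = -398$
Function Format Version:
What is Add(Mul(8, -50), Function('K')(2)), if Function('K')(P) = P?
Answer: -398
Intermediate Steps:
Add(Mul(8, -50), Function('K')(2)) = Add(Mul(8, -50), 2) = Add(-400, 2) = -398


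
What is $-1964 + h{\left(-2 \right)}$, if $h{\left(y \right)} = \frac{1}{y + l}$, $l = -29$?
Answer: $- \frac{60885}{31} \approx -1964.0$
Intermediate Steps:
$h{\left(y \right)} = \frac{1}{-29 + y}$ ($h{\left(y \right)} = \frac{1}{y - 29} = \frac{1}{-29 + y}$)
$-1964 + h{\left(-2 \right)} = -1964 + \frac{1}{-29 - 2} = -1964 + \frac{1}{-31} = -1964 - \frac{1}{31} = - \frac{60885}{31}$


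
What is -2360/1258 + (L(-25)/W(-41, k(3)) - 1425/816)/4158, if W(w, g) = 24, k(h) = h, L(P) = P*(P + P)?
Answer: -233989345/125538336 ≈ -1.8639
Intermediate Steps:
L(P) = 2*P² (L(P) = P*(2*P) = 2*P²)
-2360/1258 + (L(-25)/W(-41, k(3)) - 1425/816)/4158 = -2360/1258 + ((2*(-25)²)/24 - 1425/816)/4158 = -2360*1/1258 + ((2*625)*(1/24) - 1425*1/816)*(1/4158) = -1180/629 + (1250*(1/24) - 475/272)*(1/4158) = -1180/629 + (625/12 - 475/272)*(1/4158) = -1180/629 + (41075/816)*(1/4158) = -1180/629 + 41075/3392928 = -233989345/125538336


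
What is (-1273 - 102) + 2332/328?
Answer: -112167/82 ≈ -1367.9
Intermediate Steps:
(-1273 - 102) + 2332/328 = -1375 + 2332*(1/328) = -1375 + 583/82 = -112167/82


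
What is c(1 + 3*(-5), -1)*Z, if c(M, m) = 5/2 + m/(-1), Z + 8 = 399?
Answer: 2737/2 ≈ 1368.5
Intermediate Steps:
Z = 391 (Z = -8 + 399 = 391)
c(M, m) = 5/2 - m (c(M, m) = 5*(1/2) + m*(-1) = 5/2 - m)
c(1 + 3*(-5), -1)*Z = (5/2 - 1*(-1))*391 = (5/2 + 1)*391 = (7/2)*391 = 2737/2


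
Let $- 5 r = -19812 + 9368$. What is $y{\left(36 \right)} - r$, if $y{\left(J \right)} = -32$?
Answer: $- \frac{10604}{5} \approx -2120.8$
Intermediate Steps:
$r = \frac{10444}{5}$ ($r = - \frac{-19812 + 9368}{5} = \left(- \frac{1}{5}\right) \left(-10444\right) = \frac{10444}{5} \approx 2088.8$)
$y{\left(36 \right)} - r = -32 - \frac{10444}{5} = - \frac{10604}{5}$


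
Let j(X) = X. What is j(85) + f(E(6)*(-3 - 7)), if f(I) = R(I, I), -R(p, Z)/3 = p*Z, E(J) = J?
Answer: -10715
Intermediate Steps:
R(p, Z) = -3*Z*p (R(p, Z) = -3*p*Z = -3*Z*p)
f(I) = -3*I**2 (f(I) = -3*I*I = -3*I**2)
j(85) + f(E(6)*(-3 - 7)) = 85 - 3*36*(-3 - 7)**2 = 85 - 3*(6*(-10))**2 = 85 - 3*(-60)**2 = 85 - 3*3600 = 85 - 10800 = -10715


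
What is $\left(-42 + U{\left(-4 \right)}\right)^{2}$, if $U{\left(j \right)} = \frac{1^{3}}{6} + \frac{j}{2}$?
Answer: $\frac{69169}{36} \approx 1921.4$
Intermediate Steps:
$U{\left(j \right)} = \frac{1}{6} + \frac{j}{2}$ ($U{\left(j \right)} = 1 \cdot \frac{1}{6} + j \frac{1}{2} = \frac{1}{6} + \frac{j}{2}$)
$\left(-42 + U{\left(-4 \right)}\right)^{2} = \left(-42 + \left(\frac{1}{6} + \frac{1}{2} \left(-4\right)\right)\right)^{2} = \left(-42 + \left(\frac{1}{6} - 2\right)\right)^{2} = \left(-42 - \frac{11}{6}\right)^{2} = \left(- \frac{263}{6}\right)^{2} = \frac{69169}{36}$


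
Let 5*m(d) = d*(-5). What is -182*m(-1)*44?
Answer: -8008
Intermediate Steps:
m(d) = -d (m(d) = (d*(-5))/5 = (-5*d)/5 = -d)
-182*m(-1)*44 = -182*(-1*(-1))*44 = -182*44 = -8008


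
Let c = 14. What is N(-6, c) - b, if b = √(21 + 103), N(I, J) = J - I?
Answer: 20 - 2*√31 ≈ 8.8645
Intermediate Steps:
b = 2*√31 (b = √124 = 2*√31 ≈ 11.136)
N(-6, c) - b = (14 - 1*(-6)) - 2*√31 = (14 + 6) - 2*√31 = 20 - 2*√31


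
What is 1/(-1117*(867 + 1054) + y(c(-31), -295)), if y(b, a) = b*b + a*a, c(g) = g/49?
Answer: -2401/4943014571 ≈ -4.8574e-7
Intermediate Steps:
c(g) = g/49 (c(g) = g*(1/49) = g/49)
y(b, a) = a² + b² (y(b, a) = b² + a² = a² + b²)
1/(-1117*(867 + 1054) + y(c(-31), -295)) = 1/(-1117*(867 + 1054) + ((-295)² + ((1/49)*(-31))²)) = 1/(-1117*1921 + (87025 + (-31/49)²)) = 1/(-2145757 + (87025 + 961/2401)) = 1/(-2145757 + 208947986/2401) = 1/(-4943014571/2401) = -2401/4943014571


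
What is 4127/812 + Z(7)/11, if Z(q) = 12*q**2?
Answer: 522853/8932 ≈ 58.537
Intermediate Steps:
4127/812 + Z(7)/11 = 4127/812 + (12*7**2)/11 = 4127*(1/812) + (12*49)*(1/11) = 4127/812 + 588*(1/11) = 4127/812 + 588/11 = 522853/8932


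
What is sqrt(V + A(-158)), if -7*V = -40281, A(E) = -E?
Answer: sqrt(289709)/7 ≈ 76.892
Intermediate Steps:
V = 40281/7 (V = -1/7*(-40281) = 40281/7 ≈ 5754.4)
sqrt(V + A(-158)) = sqrt(40281/7 - 1*(-158)) = sqrt(40281/7 + 158) = sqrt(41387/7) = sqrt(289709)/7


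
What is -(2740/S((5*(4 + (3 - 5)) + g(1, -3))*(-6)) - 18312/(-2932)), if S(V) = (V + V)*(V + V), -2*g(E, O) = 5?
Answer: -1954511/296865 ≈ -6.5838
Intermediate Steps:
g(E, O) = -5/2 (g(E, O) = -½*5 = -5/2)
S(V) = 4*V² (S(V) = (2*V)*(2*V) = 4*V²)
-(2740/S((5*(4 + (3 - 5)) + g(1, -3))*(-6)) - 18312/(-2932)) = -(2740/((4*((5*(4 + (3 - 5)) - 5/2)*(-6))²)) - 18312/(-2932)) = -(2740/((4*((5*(4 - 2) - 5/2)*(-6))²)) - 18312*(-1/2932)) = -(2740/((4*((5*2 - 5/2)*(-6))²)) + 4578/733) = -(2740/((4*((10 - 5/2)*(-6))²)) + 4578/733) = -(2740/((4*((15/2)*(-6))²)) + 4578/733) = -(2740/((4*(-45)²)) + 4578/733) = -(2740/((4*2025)) + 4578/733) = -(2740/8100 + 4578/733) = -(2740*(1/8100) + 4578/733) = -(137/405 + 4578/733) = -1*1954511/296865 = -1954511/296865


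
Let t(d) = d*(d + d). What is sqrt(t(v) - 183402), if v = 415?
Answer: 2*sqrt(40262) ≈ 401.31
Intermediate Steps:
t(d) = 2*d**2 (t(d) = d*(2*d) = 2*d**2)
sqrt(t(v) - 183402) = sqrt(2*415**2 - 183402) = sqrt(2*172225 - 183402) = sqrt(344450 - 183402) = sqrt(161048) = 2*sqrt(40262)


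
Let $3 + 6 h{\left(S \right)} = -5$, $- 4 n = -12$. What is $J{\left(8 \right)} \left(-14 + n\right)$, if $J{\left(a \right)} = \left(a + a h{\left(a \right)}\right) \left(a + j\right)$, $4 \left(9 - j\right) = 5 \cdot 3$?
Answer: $\frac{1166}{3} \approx 388.67$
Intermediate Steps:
$n = 3$ ($n = \left(- \frac{1}{4}\right) \left(-12\right) = 3$)
$h{\left(S \right)} = - \frac{4}{3}$ ($h{\left(S \right)} = - \frac{1}{2} + \frac{1}{6} \left(-5\right) = - \frac{1}{2} - \frac{5}{6} = - \frac{4}{3}$)
$j = \frac{21}{4}$ ($j = 9 - \frac{5 \cdot 3}{4} = 9 - \frac{15}{4} = \frac{21}{4} \approx 5.25$)
$J{\left(a \right)} = - \frac{a \left(\frac{21}{4} + a\right)}{3}$ ($J{\left(a \right)} = \left(a + a \left(- \frac{4}{3}\right)\right) \left(a + \frac{21}{4}\right) = \left(a - \frac{4 a}{3}\right) \left(\frac{21}{4} + a\right) = - \frac{a}{3} \left(\frac{21}{4} + a\right) = - \frac{a \left(\frac{21}{4} + a\right)}{3}$)
$J{\left(8 \right)} \left(-14 + n\right) = \frac{1}{12} \cdot 8 \left(-21 - 32\right) \left(-14 + 3\right) = \frac{1}{12} \cdot 8 \left(-21 - 32\right) \left(-11\right) = \frac{1}{12} \cdot 8 \left(-53\right) \left(-11\right) = \left(- \frac{106}{3}\right) \left(-11\right) = \frac{1166}{3}$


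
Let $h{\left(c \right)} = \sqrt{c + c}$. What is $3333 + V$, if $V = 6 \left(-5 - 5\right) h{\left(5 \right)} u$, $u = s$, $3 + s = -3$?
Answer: $3333 + 360 \sqrt{10} \approx 4471.4$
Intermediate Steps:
$s = -6$ ($s = -3 - 3 = -6$)
$u = -6$
$h{\left(c \right)} = \sqrt{2} \sqrt{c}$ ($h{\left(c \right)} = \sqrt{2 c} = \sqrt{2} \sqrt{c}$)
$V = 360 \sqrt{10}$ ($V = 6 \left(-5 - 5\right) \sqrt{2} \sqrt{5} \left(-6\right) = 6 \left(-10\right) \sqrt{10} \left(-6\right) = - 60 \sqrt{10} \left(-6\right) = 360 \sqrt{10} \approx 1138.4$)
$3333 + V = 3333 + 360 \sqrt{10}$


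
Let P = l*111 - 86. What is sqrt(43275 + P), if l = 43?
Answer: sqrt(47962) ≈ 219.00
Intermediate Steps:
P = 4687 (P = 43*111 - 86 = 4773 - 86 = 4687)
sqrt(43275 + P) = sqrt(43275 + 4687) = sqrt(47962)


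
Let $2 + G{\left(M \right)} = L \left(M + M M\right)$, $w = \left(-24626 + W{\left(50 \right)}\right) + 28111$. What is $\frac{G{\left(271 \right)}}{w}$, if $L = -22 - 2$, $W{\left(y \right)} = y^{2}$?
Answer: $- \frac{18622}{63} \approx -295.59$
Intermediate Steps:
$w = 5985$ ($w = \left(-24626 + 50^{2}\right) + 28111 = \left(-24626 + 2500\right) + 28111 = -22126 + 28111 = 5985$)
$L = -24$ ($L = -22 - 2 = -24$)
$G{\left(M \right)} = -2 - 24 M - 24 M^{2}$ ($G{\left(M \right)} = -2 - 24 \left(M + M M\right) = -2 - 24 \left(M + M^{2}\right) = -2 - \left(24 M + 24 M^{2}\right) = -2 - 24 M - 24 M^{2}$)
$\frac{G{\left(271 \right)}}{w} = \frac{-2 - 6504 - 24 \cdot 271^{2}}{5985} = \left(-2 - 6504 - 1762584\right) \frac{1}{5985} = \left(-1769090\right) \frac{1}{5985} = - \frac{18622}{63}$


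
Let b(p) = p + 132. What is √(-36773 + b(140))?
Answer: 23*I*√69 ≈ 191.05*I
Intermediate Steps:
b(p) = 132 + p
√(-36773 + b(140)) = √(-36773 + (132 + 140)) = √(-36773 + 272) = √(-36501) = 23*I*√69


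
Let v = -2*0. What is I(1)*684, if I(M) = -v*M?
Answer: 0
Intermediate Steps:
v = 0
I(M) = 0 (I(M) = -0*M = -1*0 = 0)
I(1)*684 = 0*684 = 0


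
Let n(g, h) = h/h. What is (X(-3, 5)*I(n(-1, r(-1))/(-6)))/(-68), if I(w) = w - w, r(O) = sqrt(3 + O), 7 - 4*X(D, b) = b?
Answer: 0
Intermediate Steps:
X(D, b) = 7/4 - b/4
n(g, h) = 1
I(w) = 0
(X(-3, 5)*I(n(-1, r(-1))/(-6)))/(-68) = ((7/4 - 1/4*5)*0)/(-68) = ((7/4 - 5/4)*0)*(-1/68) = ((1/2)*0)*(-1/68) = 0*(-1/68) = 0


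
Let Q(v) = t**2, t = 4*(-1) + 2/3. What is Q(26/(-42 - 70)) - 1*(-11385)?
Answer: 102565/9 ≈ 11396.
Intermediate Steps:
t = -10/3 (t = -4 + 2*(1/3) = -4 + 2/3 = -10/3 ≈ -3.3333)
Q(v) = 100/9 (Q(v) = (-10/3)**2 = 100/9)
Q(26/(-42 - 70)) - 1*(-11385) = 100/9 - 1*(-11385) = 100/9 + 11385 = 102565/9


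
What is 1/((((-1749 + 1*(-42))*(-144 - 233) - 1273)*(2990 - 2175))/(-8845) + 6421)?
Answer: -1769/98492493 ≈ -1.7961e-5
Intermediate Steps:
1/((((-1749 + 1*(-42))*(-144 - 233) - 1273)*(2990 - 2175))/(-8845) + 6421) = 1/((((-1749 - 42)*(-377) - 1273)*815)*(-1/8845) + 6421) = 1/(((-1791*(-377) - 1273)*815)*(-1/8845) + 6421) = 1/(((675207 - 1273)*815)*(-1/8845) + 6421) = 1/((673934*815)*(-1/8845) + 6421) = 1/(549256210*(-1/8845) + 6421) = 1/(-109851242/1769 + 6421) = 1/(-98492493/1769) = -1769/98492493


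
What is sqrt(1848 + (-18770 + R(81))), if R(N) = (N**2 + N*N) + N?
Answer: I*sqrt(3719) ≈ 60.984*I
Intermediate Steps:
R(N) = N + 2*N**2 (R(N) = (N**2 + N**2) + N = 2*N**2 + N = N + 2*N**2)
sqrt(1848 + (-18770 + R(81))) = sqrt(1848 + (-18770 + 81*(1 + 2*81))) = sqrt(1848 + (-18770 + 81*(1 + 162))) = sqrt(1848 + (-18770 + 81*163)) = sqrt(1848 + (-18770 + 13203)) = sqrt(1848 - 5567) = sqrt(-3719) = I*sqrt(3719)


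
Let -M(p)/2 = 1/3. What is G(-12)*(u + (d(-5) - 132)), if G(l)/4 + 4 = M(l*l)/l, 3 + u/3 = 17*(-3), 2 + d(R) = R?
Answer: 42742/9 ≈ 4749.1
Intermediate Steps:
d(R) = -2 + R
u = -162 (u = -9 + 3*(17*(-3)) = -9 + 3*(-51) = -9 - 153 = -162)
M(p) = -⅔ (M(p) = -2/3 = -2*⅓ = -⅔)
G(l) = -16 - 8/(3*l) (G(l) = -16 + 4*(-2/(3*l)) = -16 - 8/(3*l))
G(-12)*(u + (d(-5) - 132)) = (-16 - 8/3/(-12))*(-162 + ((-2 - 5) - 132)) = (-16 - 8/3*(-1/12))*(-162 + (-7 - 132)) = (-16 + 2/9)*(-162 - 139) = -142/9*(-301) = 42742/9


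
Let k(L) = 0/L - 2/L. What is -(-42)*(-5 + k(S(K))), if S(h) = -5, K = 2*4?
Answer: -966/5 ≈ -193.20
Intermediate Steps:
K = 8
k(L) = -2/L (k(L) = 0 - 2/L = -2/L)
-(-42)*(-5 + k(S(K))) = -(-42)*(-5 - 2/(-5)) = -(-42)*(-5 - 2*(-⅕)) = -(-42)*(-5 + ⅖) = -(-42)*(-23)/5 = -42*23/5 = -966/5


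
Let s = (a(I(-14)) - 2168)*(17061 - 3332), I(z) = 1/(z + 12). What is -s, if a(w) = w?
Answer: 59542673/2 ≈ 2.9771e+7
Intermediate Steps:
I(z) = 1/(12 + z)
s = -59542673/2 (s = (1/(12 - 14) - 2168)*(17061 - 3332) = (1/(-2) - 2168)*13729 = (-½ - 2168)*13729 = -4337/2*13729 = -59542673/2 ≈ -2.9771e+7)
-s = -1*(-59542673/2) = 59542673/2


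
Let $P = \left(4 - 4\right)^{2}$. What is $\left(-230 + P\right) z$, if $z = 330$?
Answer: $-75900$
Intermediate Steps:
$P = 0$ ($P = 0^{2} = 0$)
$\left(-230 + P\right) z = \left(-230 + 0\right) 330 = \left(-230\right) 330 = -75900$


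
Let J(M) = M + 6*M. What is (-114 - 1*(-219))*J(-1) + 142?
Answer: -593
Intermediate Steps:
J(M) = 7*M
(-114 - 1*(-219))*J(-1) + 142 = (-114 - 1*(-219))*(7*(-1)) + 142 = (-114 + 219)*(-7) + 142 = 105*(-7) + 142 = -735 + 142 = -593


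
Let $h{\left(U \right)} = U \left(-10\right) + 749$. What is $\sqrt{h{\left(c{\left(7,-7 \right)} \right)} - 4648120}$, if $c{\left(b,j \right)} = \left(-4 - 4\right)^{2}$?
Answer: $i \sqrt{4648011} \approx 2155.9 i$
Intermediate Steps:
$c{\left(b,j \right)} = 64$ ($c{\left(b,j \right)} = \left(-8\right)^{2} = 64$)
$h{\left(U \right)} = 749 - 10 U$ ($h{\left(U \right)} = - 10 U + 749 = 749 - 10 U$)
$\sqrt{h{\left(c{\left(7,-7 \right)} \right)} - 4648120} = \sqrt{\left(749 - 640\right) - 4648120} = \sqrt{109 - 4648120} = \sqrt{-4648011} = i \sqrt{4648011}$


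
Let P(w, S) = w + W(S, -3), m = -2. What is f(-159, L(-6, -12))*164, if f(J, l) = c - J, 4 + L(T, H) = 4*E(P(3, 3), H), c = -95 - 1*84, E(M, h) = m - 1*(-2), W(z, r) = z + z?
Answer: -3280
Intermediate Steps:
W(z, r) = 2*z
P(w, S) = w + 2*S
E(M, h) = 0 (E(M, h) = -2 - 1*(-2) = -2 + 2 = 0)
c = -179 (c = -95 - 84 = -179)
L(T, H) = -4 (L(T, H) = -4 + 4*0 = -4 + 0 = -4)
f(J, l) = -179 - J
f(-159, L(-6, -12))*164 = (-179 - 1*(-159))*164 = (-179 + 159)*164 = -20*164 = -3280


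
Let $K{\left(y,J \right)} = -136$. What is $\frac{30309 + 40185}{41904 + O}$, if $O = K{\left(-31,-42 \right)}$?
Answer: $\frac{35247}{20884} \approx 1.6878$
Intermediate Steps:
$O = -136$
$\frac{30309 + 40185}{41904 + O} = \frac{30309 + 40185}{41904 - 136} = \frac{70494}{41768} = 70494 \cdot \frac{1}{41768} = \frac{35247}{20884}$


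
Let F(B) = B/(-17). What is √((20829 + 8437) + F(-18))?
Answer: 2*√2114545/17 ≈ 171.08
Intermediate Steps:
F(B) = -B/17 (F(B) = B*(-1/17) = -B/17)
√((20829 + 8437) + F(-18)) = √((20829 + 8437) - 1/17*(-18)) = √(29266 + 18/17) = √(497540/17) = 2*√2114545/17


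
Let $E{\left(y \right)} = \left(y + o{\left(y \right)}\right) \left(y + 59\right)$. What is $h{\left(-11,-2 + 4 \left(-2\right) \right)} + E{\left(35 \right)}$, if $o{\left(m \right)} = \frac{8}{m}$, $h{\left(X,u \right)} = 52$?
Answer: $\frac{117722}{35} \approx 3363.5$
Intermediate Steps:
$E{\left(y \right)} = \left(59 + y\right) \left(y + \frac{8}{y}\right)$ ($E{\left(y \right)} = \left(y + \frac{8}{y}\right) \left(y + 59\right) = \left(y + \frac{8}{y}\right) \left(59 + y\right) = \left(59 + y\right) \left(y + \frac{8}{y}\right)$)
$h{\left(-11,-2 + 4 \left(-2\right) \right)} + E{\left(35 \right)} = 52 + \left(8 + 35^{2} + 59 \cdot 35 + \frac{472}{35}\right) = 52 + \left(8 + 1225 + 2065 + 472 \cdot \frac{1}{35}\right) = 52 + \left(8 + 1225 + 2065 + \frac{472}{35}\right) = 52 + \frac{115902}{35} = \frac{117722}{35}$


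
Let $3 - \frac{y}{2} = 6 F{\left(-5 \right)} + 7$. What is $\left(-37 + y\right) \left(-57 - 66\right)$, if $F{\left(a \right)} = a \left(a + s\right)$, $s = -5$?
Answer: $79335$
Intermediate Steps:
$F{\left(a \right)} = a \left(-5 + a\right)$ ($F{\left(a \right)} = a \left(a - 5\right) = a \left(-5 + a\right)$)
$y = -608$ ($y = 6 - 2 \left(6 \left(- 5 \left(-5 - 5\right)\right) + 7\right) = 6 - 2 \left(6 \left(\left(-5\right) \left(-10\right)\right) + 7\right) = 6 - 2 \left(6 \cdot 50 + 7\right) = 6 - 2 \left(300 + 7\right) = 6 - 614 = -608$)
$\left(-37 + y\right) \left(-57 - 66\right) = \left(-37 - 608\right) \left(-57 - 66\right) = \left(-645\right) \left(-123\right) = 79335$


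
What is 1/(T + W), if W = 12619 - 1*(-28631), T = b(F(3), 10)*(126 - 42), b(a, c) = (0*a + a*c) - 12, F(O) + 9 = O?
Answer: 1/35202 ≈ 2.8407e-5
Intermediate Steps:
F(O) = -9 + O
b(a, c) = -12 + a*c (b(a, c) = (0 + a*c) - 12 = a*c - 12 = -12 + a*c)
T = -6048 (T = (-12 + (-9 + 3)*10)*(126 - 42) = (-12 - 6*10)*84 = (-12 - 60)*84 = -72*84 = -6048)
W = 41250 (W = 12619 + 28631 = 41250)
1/(T + W) = 1/(-6048 + 41250) = 1/35202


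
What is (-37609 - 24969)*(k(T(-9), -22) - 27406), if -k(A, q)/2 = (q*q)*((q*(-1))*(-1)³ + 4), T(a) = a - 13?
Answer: 624653596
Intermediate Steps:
T(a) = -13 + a
k(A, q) = -2*q²*(4 + q) (k(A, q) = -2*q*q*((q*(-1))*(-1)³ + 4) = -2*q²*(-q*(-1) + 4) = -2*q²*(q + 4) = -2*q²*(4 + q))
(-37609 - 24969)*(k(T(-9), -22) - 27406) = (-37609 - 24969)*(2*(-22)²*(-4 - 1*(-22)) - 27406) = -62578*(2*484*(-4 + 22) - 27406) = -62578*(2*484*18 - 27406) = -62578*(17424 - 27406) = -62578*(-9982) = 624653596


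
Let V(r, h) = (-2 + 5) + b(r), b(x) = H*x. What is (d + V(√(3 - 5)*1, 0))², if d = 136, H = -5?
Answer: 19271 - 1390*I*√2 ≈ 19271.0 - 1965.8*I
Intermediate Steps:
b(x) = -5*x
V(r, h) = 3 - 5*r (V(r, h) = (-2 + 5) - 5*r = 3 - 5*r)
(d + V(√(3 - 5)*1, 0))² = (136 + (3 - 5*√(3 - 5)))² = (136 + (3 - 5*√(-2)))² = (136 + (3 - 5*I*√2))² = (139 - 5*I*√2)²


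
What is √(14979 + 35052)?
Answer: 3*√5559 ≈ 223.68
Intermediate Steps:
√(14979 + 35052) = √50031 = 3*√5559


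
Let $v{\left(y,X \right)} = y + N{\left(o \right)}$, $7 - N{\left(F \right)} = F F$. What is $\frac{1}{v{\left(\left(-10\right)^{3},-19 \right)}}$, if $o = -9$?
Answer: $- \frac{1}{1074} \approx -0.0009311$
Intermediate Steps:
$N{\left(F \right)} = 7 - F^{2}$ ($N{\left(F \right)} = 7 - F F = 7 - F^{2}$)
$v{\left(y,X \right)} = -74 + y$ ($v{\left(y,X \right)} = y + \left(7 - \left(-9\right)^{2}\right) = y + \left(7 - 81\right) = y - 74 = -74 + y$)
$\frac{1}{v{\left(\left(-10\right)^{3},-19 \right)}} = \frac{1}{-74 + \left(-10\right)^{3}} = \frac{1}{-74 - 1000} = \frac{1}{-1074} = - \frac{1}{1074}$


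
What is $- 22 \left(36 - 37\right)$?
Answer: $22$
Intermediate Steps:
$- 22 \left(36 - 37\right) = \left(-22\right) \left(-1\right) = 22$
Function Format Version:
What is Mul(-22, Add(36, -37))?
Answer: 22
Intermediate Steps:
Mul(-22, Add(36, -37)) = Mul(-22, -1) = 22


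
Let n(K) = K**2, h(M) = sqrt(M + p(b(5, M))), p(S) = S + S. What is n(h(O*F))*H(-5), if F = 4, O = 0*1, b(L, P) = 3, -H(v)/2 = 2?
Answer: -24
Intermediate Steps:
H(v) = -4 (H(v) = -2*2 = -4)
p(S) = 2*S
O = 0
h(M) = sqrt(6 + M) (h(M) = sqrt(M + 2*3) = sqrt(M + 6) = sqrt(6 + M))
n(h(O*F))*H(-5) = (sqrt(6 + 0*4))**2*(-4) = (sqrt(6 + 0))**2*(-4) = (sqrt(6))**2*(-4) = 6*(-4) = -24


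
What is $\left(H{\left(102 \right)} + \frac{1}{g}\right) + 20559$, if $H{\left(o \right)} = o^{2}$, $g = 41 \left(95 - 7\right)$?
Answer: $\frac{111714505}{3608} \approx 30963.0$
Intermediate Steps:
$g = 3608$ ($g = 41 \cdot 88 = 3608$)
$\left(H{\left(102 \right)} + \frac{1}{g}\right) + 20559 = \left(102^{2} + \frac{1}{3608}\right) + 20559 = \left(10404 + \frac{1}{3608}\right) + 20559 = \frac{37537633}{3608} + 20559 = \frac{111714505}{3608}$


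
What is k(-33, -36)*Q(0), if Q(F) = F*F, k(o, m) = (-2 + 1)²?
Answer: 0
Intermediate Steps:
k(o, m) = 1 (k(o, m) = (-1)² = 1)
Q(F) = F²
k(-33, -36)*Q(0) = 1*0² = 1*0 = 0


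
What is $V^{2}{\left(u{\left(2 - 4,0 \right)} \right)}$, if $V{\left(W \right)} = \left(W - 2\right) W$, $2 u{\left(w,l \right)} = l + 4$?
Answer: $0$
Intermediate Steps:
$u{\left(w,l \right)} = 2 + \frac{l}{2}$ ($u{\left(w,l \right)} = \frac{l + 4}{2} = \frac{4 + l}{2} = 2 + \frac{l}{2}$)
$V{\left(W \right)} = W \left(-2 + W\right)$ ($V{\left(W \right)} = \left(-2 + W\right) W = W \left(-2 + W\right)$)
$V^{2}{\left(u{\left(2 - 4,0 \right)} \right)} = \left(\left(2 + \frac{1}{2} \cdot 0\right) \left(-2 + \left(2 + \frac{1}{2} \cdot 0\right)\right)\right)^{2} = \left(\left(2 + 0\right) \left(-2 + \left(2 + 0\right)\right)\right)^{2} = \left(2 \left(-2 + 2\right)\right)^{2} = \left(2 \cdot 0\right)^{2} = 0^{2} = 0$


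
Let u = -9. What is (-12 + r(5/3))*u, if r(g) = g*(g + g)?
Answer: 58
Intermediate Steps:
r(g) = 2*g² (r(g) = g*(2*g) = 2*g²)
(-12 + r(5/3))*u = (-12 + 2*(5/3)²)*(-9) = (-12 + 2*(25/9))*(-9) = (-12 + 50/9)*(-9) = -58/9*(-9) = 58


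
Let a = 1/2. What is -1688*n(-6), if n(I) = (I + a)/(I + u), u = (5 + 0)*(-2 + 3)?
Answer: -9284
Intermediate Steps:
a = 1/2 ≈ 0.50000
u = 5 (u = 5*1 = 5)
n(I) = (1/2 + I)/(5 + I) (n(I) = (I + 1/2)/(I + 5) = (1/2 + I)/(5 + I))
-1688*n(-6) = -1688*(1/2 - 6)/(5 - 6) = -1688*(-11)/((-1)*2) = -(-1688)*(-11)/2 = -1688*11/2 = -9284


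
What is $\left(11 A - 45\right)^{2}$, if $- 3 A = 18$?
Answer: $12321$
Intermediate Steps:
$A = -6$ ($A = \left(- \frac{1}{3}\right) 18 = -6$)
$\left(11 A - 45\right)^{2} = \left(11 \left(-6\right) - 45\right)^{2} = \left(-66 - 45\right)^{2} = \left(-111\right)^{2} = 12321$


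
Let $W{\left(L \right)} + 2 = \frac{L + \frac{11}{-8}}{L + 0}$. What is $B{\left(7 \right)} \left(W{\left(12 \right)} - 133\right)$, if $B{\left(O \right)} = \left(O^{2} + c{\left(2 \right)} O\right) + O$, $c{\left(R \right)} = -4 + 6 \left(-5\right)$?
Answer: $\frac{1171625}{48} \approx 24409.0$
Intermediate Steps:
$c{\left(R \right)} = -34$ ($c{\left(R \right)} = -4 - 30 = -34$)
$B{\left(O \right)} = O^{2} - 33 O$ ($B{\left(O \right)} = \left(O^{2} - 34 O\right) + O = O^{2} - 33 O$)
$W{\left(L \right)} = -2 + \frac{- \frac{11}{8} + L}{L}$ ($W{\left(L \right)} = -2 + \frac{L + \frac{11}{-8}}{L + 0} = -2 + \frac{L + 11 \left(- \frac{1}{8}\right)}{L} = -2 + \frac{L - \frac{11}{8}}{L} = -2 + \frac{- \frac{11}{8} + L}{L}$)
$B{\left(7 \right)} \left(W{\left(12 \right)} - 133\right) = 7 \left(-33 + 7\right) \left(\frac{- \frac{11}{8} - 12}{12} - 133\right) = 7 \left(-26\right) \left(\frac{- \frac{11}{8} - 12}{12} - 133\right) = - 182 \left(\frac{1}{12} \left(- \frac{107}{8}\right) - 133\right) = - 182 \left(- \frac{107}{96} - 133\right) = \left(-182\right) \left(- \frac{12875}{96}\right) = \frac{1171625}{48}$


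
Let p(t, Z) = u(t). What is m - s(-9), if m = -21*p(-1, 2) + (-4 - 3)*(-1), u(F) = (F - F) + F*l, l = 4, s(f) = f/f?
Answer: 90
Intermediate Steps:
s(f) = 1
u(F) = 4*F (u(F) = (F - F) + F*4 = 0 + 4*F = 4*F)
p(t, Z) = 4*t
m = 91 (m = -84*(-1) + (-4 - 3)*(-1) = -21*(-4) - 7*(-1) = 84 + 7 = 91)
m - s(-9) = 91 - 1*1 = 91 - 1 = 90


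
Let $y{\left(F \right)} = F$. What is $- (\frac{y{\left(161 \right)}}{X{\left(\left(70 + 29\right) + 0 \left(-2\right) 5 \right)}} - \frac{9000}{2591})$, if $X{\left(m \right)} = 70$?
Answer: $\frac{30407}{25910} \approx 1.1736$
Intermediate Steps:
$- (\frac{y{\left(161 \right)}}{X{\left(\left(70 + 29\right) + 0 \left(-2\right) 5 \right)}} - \frac{9000}{2591}) = - (\frac{161}{70} - \frac{9000}{2591}) = - (161 \cdot \frac{1}{70} - \frac{9000}{2591}) = - (\frac{23}{10} - \frac{9000}{2591}) = \left(-1\right) \left(- \frac{30407}{25910}\right) = \frac{30407}{25910}$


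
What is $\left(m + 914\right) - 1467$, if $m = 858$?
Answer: $305$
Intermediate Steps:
$\left(m + 914\right) - 1467 = \left(858 + 914\right) - 1467 = 1772 - 1467 = 305$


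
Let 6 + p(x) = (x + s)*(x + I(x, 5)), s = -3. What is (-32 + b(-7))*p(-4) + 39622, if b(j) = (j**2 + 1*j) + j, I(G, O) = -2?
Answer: 39730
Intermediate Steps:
b(j) = j**2 + 2*j (b(j) = (j**2 + j) + j = (j + j**2) + j = j**2 + 2*j)
p(x) = -6 + (-3 + x)*(-2 + x) (p(x) = -6 + (x - 3)*(x - 2) = -6 + (-3 + x)*(-2 + x))
(-32 + b(-7))*p(-4) + 39622 = (-32 - 7*(2 - 7))*(-4*(-5 - 4)) + 39622 = (-32 - 7*(-5))*(-4*(-9)) + 39622 = (-32 + 35)*36 + 39622 = 3*36 + 39622 = 108 + 39622 = 39730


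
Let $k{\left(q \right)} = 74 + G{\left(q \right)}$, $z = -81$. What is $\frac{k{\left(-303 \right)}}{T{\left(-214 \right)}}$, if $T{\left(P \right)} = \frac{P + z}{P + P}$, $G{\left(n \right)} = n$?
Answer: $- \frac{98012}{295} \approx -332.24$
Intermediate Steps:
$k{\left(q \right)} = 74 + q$
$T{\left(P \right)} = \frac{-81 + P}{2 P}$ ($T{\left(P \right)} = \frac{P - 81}{P + P} = \frac{-81 + P}{2 P}$)
$\frac{k{\left(-303 \right)}}{T{\left(-214 \right)}} = \frac{74 - 303}{\frac{1}{2} \frac{1}{-214} \left(-81 - 214\right)} = - \frac{229}{\frac{1}{2} \left(- \frac{1}{214}\right) \left(-295\right)} = - \frac{229}{\frac{295}{428}} = \left(-229\right) \frac{428}{295} = - \frac{98012}{295}$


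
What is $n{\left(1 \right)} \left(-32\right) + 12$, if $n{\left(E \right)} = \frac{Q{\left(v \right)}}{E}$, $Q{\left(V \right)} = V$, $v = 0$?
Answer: $12$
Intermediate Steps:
$n{\left(E \right)} = 0$ ($n{\left(E \right)} = \frac{0}{E} = 0$)
$n{\left(1 \right)} \left(-32\right) + 12 = 0 \left(-32\right) + 12 = 0 + 12 = 12$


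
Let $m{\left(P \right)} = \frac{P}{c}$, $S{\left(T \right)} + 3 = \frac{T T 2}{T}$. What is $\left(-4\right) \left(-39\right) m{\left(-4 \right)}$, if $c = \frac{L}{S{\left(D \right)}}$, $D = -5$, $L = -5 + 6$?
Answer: $8112$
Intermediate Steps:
$L = 1$
$S{\left(T \right)} = -3 + 2 T$ ($S{\left(T \right)} = -3 + \frac{T T 2}{T} = -3 + \frac{T^{2} \cdot 2}{T} = -3 + \frac{2 T^{2}}{T} = -3 + 2 T$)
$c = - \frac{1}{13}$ ($c = 1 \frac{1}{-3 + 2 \left(-5\right)} = 1 \frac{1}{-3 - 10} = 1 \frac{1}{-13} = 1 \left(- \frac{1}{13}\right) = - \frac{1}{13} \approx -0.076923$)
$m{\left(P \right)} = - 13 P$ ($m{\left(P \right)} = \frac{P}{- \frac{1}{13}} = P \left(-13\right) = - 13 P$)
$\left(-4\right) \left(-39\right) m{\left(-4 \right)} = \left(-4\right) \left(-39\right) \left(\left(-13\right) \left(-4\right)\right) = 156 \cdot 52 = 8112$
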